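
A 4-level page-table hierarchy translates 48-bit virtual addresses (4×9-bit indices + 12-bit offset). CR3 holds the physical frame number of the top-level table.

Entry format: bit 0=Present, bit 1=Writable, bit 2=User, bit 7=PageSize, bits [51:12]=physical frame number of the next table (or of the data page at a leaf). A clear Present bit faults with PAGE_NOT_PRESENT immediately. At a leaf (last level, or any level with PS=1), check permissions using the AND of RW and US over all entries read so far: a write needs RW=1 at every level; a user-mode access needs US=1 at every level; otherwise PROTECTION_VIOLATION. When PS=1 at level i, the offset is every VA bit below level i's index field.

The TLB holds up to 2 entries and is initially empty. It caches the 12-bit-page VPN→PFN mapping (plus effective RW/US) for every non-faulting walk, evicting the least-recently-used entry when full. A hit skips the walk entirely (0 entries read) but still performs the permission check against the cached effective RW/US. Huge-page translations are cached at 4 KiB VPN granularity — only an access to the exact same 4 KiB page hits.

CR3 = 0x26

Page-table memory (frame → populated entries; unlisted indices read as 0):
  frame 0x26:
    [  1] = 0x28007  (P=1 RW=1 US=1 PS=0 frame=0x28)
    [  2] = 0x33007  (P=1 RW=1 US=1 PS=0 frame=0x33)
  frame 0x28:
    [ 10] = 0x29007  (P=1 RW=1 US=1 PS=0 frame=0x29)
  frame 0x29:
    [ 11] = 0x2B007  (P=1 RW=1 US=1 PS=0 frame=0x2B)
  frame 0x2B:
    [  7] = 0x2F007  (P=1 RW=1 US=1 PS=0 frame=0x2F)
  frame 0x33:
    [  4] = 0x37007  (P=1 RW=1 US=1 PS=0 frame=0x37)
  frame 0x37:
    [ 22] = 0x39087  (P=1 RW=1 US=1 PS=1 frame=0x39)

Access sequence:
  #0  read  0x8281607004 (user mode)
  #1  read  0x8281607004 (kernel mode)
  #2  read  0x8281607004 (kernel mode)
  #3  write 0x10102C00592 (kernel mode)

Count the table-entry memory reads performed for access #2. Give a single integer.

Walk each access:
#0 VA=0x8281607004 (r,user):
  [0] read 0x26 idx=1: raw=0x28007 flags P=1 W=1 U=1 S=0
  [1] read 0x28 idx=10: raw=0x29007 flags P=1 W=1 U=1 S=0
  [2] read 0x29 idx=11: raw=0x2B007 flags P=1 W=1 U=1 S=0
  [3] read 0x2B idx=7: raw=0x2F007 flags P=1 W=1 U=1 S=0
  ⇒ phys 0x2F004  [4 reads]
#1 VA=0x8281607004 (r,kernel):
  TLB hit vpn=0x8281607 → PA=0x2F004
#2 VA=0x8281607004 (r,kernel):
  TLB hit vpn=0x8281607 → PA=0x2F004
#3 VA=0x10102C00592 (w,kernel):
  [0] read 0x26 idx=2: raw=0x33007 flags P=1 W=1 U=1 S=0
  [1] read 0x33 idx=4: raw=0x37007 flags P=1 W=1 U=1 S=0
  [2] read 0x37 idx=22: raw=0x39087 flags P=1 W=1 U=1 S=1
  ⇒ phys 0x39592 (huge @L2)  [3 reads]

Entries read for #2: 0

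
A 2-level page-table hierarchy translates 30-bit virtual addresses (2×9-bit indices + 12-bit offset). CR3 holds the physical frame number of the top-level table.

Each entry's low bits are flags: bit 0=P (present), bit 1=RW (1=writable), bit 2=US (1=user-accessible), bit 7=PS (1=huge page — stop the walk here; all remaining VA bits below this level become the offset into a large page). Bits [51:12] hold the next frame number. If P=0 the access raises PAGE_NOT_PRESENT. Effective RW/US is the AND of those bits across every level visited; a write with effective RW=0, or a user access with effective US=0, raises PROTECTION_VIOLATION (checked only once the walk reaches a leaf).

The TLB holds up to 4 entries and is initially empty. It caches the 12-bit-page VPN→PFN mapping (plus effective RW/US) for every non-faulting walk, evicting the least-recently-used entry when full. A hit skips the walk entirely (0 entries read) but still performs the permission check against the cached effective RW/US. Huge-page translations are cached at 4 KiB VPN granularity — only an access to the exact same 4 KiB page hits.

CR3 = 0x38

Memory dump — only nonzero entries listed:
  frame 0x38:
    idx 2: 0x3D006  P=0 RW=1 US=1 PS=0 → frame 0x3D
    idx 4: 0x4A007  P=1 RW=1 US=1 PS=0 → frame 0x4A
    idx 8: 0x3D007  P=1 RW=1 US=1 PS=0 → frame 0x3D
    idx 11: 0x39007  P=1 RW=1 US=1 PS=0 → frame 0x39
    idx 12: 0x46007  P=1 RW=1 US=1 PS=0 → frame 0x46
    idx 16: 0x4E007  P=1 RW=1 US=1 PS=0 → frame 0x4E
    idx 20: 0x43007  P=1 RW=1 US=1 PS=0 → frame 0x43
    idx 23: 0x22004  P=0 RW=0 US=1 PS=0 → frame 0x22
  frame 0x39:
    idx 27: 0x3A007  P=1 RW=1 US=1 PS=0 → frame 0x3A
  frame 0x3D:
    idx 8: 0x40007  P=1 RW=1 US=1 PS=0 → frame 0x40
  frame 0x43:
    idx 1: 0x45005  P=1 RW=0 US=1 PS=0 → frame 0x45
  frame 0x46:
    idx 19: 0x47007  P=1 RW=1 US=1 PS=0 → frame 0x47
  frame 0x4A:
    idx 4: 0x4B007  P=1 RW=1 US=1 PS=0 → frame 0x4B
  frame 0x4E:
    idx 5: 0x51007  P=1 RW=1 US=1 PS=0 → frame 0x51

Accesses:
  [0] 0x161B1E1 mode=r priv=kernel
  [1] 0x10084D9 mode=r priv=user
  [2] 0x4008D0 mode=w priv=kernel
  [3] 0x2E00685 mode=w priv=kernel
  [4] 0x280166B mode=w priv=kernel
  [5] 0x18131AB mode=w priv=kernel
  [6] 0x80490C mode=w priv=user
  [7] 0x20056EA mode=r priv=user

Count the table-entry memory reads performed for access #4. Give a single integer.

Per-access translation:
#0 VA=0x161B1E1 (r,kernel):
  [0] read 0x38 idx=11: raw=0x39007 flags P=1 W=1 U=1 S=0
  [1] read 0x39 idx=27: raw=0x3A007 flags P=1 W=1 U=1 S=0
  ✓ 0x3A1E1  — 2 lookups
#1 VA=0x10084D9 (r,user):
  [0] read 0x38 idx=8: raw=0x3D007 flags P=1 W=1 U=1 S=0
  [1] read 0x3D idx=8: raw=0x40007 flags P=1 W=1 U=1 S=0
  ✓ 0x404D9  — 2 lookups
#2 VA=0x4008D0 (w,kernel):
  [0] read 0x38 idx=2: raw=0x3D006 flags P=0 W=1 U=1 S=0
  ✗ PAGE_NOT_PRESENT  [1 reads]
#3 VA=0x2E00685 (w,kernel):
  [0] read 0x38 idx=23: raw=0x22004 flags P=0 W=0 U=1 S=0
  ✗ PAGE_NOT_PRESENT  [1 reads]
#4 VA=0x280166B (w,kernel):
  [0] read 0x38 idx=20: raw=0x43007 flags P=1 W=1 U=1 S=0
  [1] read 0x43 idx=1: raw=0x45005 flags P=1 W=0 U=1 S=0
  ✗ PROTECTION_VIOLATION  [2 reads]
#5 VA=0x18131AB (w,kernel):
  [0] read 0x38 idx=12: raw=0x46007 flags P=1 W=1 U=1 S=0
  [1] read 0x46 idx=19: raw=0x47007 flags P=1 W=1 U=1 S=0
  ✓ 0x471AB  — 2 lookups
#6 VA=0x80490C (w,user):
  [0] read 0x38 idx=4: raw=0x4A007 flags P=1 W=1 U=1 S=0
  [1] read 0x4A idx=4: raw=0x4B007 flags P=1 W=1 U=1 S=0
  ✓ 0x4B90C  — 2 lookups
#7 VA=0x20056EA (r,user):
  [0] read 0x38 idx=16: raw=0x4E007 flags P=1 W=1 U=1 S=0
  [1] read 0x4E idx=5: raw=0x51007 flags P=1 W=1 U=1 S=0
  ✓ 0x516EA  — 2 lookups

Entries read for #4: 2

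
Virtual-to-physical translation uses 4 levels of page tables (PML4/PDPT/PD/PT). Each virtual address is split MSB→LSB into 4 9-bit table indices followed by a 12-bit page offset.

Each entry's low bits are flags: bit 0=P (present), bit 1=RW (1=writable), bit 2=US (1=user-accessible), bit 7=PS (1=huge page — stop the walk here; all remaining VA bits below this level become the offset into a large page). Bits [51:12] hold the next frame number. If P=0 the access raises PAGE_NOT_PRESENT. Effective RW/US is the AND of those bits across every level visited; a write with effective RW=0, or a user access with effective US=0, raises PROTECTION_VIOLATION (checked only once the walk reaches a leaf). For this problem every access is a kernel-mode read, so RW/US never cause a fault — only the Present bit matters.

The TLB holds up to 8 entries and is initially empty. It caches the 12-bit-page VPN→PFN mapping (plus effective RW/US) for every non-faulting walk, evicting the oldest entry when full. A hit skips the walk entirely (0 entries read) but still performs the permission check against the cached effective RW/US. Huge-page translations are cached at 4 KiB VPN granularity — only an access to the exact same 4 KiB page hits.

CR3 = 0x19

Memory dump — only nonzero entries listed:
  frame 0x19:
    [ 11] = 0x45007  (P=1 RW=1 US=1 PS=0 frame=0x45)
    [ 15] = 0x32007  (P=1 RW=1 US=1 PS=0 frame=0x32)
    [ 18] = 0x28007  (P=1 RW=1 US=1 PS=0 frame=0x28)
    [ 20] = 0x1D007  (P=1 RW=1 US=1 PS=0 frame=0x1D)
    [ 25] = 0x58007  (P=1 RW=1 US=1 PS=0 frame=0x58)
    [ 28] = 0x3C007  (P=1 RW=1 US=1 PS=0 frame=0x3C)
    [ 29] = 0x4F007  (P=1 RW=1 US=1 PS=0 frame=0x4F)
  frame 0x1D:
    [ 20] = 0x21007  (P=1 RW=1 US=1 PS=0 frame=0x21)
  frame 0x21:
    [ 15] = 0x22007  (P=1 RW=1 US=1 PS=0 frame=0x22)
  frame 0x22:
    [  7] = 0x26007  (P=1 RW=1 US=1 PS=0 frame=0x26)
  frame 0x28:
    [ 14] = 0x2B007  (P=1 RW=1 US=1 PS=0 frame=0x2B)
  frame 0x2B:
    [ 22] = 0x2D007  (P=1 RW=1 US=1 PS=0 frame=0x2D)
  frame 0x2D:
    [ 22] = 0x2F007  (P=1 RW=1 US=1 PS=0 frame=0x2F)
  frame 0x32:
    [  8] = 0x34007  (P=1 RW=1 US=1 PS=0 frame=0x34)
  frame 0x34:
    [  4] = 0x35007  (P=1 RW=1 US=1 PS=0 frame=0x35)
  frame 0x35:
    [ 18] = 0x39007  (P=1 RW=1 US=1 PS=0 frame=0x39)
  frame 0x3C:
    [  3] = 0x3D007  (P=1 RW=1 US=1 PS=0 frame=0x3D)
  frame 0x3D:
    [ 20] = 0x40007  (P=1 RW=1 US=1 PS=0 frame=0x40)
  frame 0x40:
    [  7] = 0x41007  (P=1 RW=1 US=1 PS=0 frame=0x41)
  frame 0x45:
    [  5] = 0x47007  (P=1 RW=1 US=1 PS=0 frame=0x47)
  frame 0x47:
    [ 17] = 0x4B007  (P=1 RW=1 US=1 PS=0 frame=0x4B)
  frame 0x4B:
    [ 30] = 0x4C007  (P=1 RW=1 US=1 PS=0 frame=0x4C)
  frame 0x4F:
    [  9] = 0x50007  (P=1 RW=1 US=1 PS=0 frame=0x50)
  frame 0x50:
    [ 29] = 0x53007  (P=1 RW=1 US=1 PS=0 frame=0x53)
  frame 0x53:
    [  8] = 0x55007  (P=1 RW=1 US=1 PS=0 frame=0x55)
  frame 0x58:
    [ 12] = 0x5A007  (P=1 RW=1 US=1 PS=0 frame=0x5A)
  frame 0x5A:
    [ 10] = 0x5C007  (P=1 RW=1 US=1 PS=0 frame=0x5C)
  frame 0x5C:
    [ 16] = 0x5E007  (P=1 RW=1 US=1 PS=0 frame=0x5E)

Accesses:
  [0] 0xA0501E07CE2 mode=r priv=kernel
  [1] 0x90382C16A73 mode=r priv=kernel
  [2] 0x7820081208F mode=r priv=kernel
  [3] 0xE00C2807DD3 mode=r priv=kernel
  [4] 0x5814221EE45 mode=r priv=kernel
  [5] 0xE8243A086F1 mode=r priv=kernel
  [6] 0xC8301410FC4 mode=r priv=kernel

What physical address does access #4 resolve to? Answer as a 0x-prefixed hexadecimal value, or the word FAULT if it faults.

Per-access translation:
#0 VA=0xA0501E07CE2 (r,kernel):
  L0: frame=0x19 idx=20 entry=0x1D007 [P=1 RW=1 US=1 PS=0]
  L1: frame=0x1D idx=20 entry=0x21007 [P=1 RW=1 US=1 PS=0]
  L2: frame=0x21 idx=15 entry=0x22007 [P=1 RW=1 US=1 PS=0]
  L3: frame=0x22 idx=7 entry=0x26007 [P=1 RW=1 US=1 PS=0]
  ⇒ phys 0x26CE2  [4 reads]
#1 VA=0x90382C16A73 (r,kernel):
  L0: frame=0x19 idx=18 entry=0x28007 [P=1 RW=1 US=1 PS=0]
  L1: frame=0x28 idx=14 entry=0x2B007 [P=1 RW=1 US=1 PS=0]
  L2: frame=0x2B idx=22 entry=0x2D007 [P=1 RW=1 US=1 PS=0]
  L3: frame=0x2D idx=22 entry=0x2F007 [P=1 RW=1 US=1 PS=0]
  ⇒ phys 0x2FA73  [4 reads]
#2 VA=0x7820081208F (r,kernel):
  L0: frame=0x19 idx=15 entry=0x32007 [P=1 RW=1 US=1 PS=0]
  L1: frame=0x32 idx=8 entry=0x34007 [P=1 RW=1 US=1 PS=0]
  L2: frame=0x34 idx=4 entry=0x35007 [P=1 RW=1 US=1 PS=0]
  L3: frame=0x35 idx=18 entry=0x39007 [P=1 RW=1 US=1 PS=0]
  ⇒ phys 0x3908F  [4 reads]
#3 VA=0xE00C2807DD3 (r,kernel):
  L0: frame=0x19 idx=28 entry=0x3C007 [P=1 RW=1 US=1 PS=0]
  L1: frame=0x3C idx=3 entry=0x3D007 [P=1 RW=1 US=1 PS=0]
  L2: frame=0x3D idx=20 entry=0x40007 [P=1 RW=1 US=1 PS=0]
  L3: frame=0x40 idx=7 entry=0x41007 [P=1 RW=1 US=1 PS=0]
  ⇒ phys 0x41DD3  [4 reads]
#4 VA=0x5814221EE45 (r,kernel):
  L0: frame=0x19 idx=11 entry=0x45007 [P=1 RW=1 US=1 PS=0]
  L1: frame=0x45 idx=5 entry=0x47007 [P=1 RW=1 US=1 PS=0]
  L2: frame=0x47 idx=17 entry=0x4B007 [P=1 RW=1 US=1 PS=0]
  L3: frame=0x4B idx=30 entry=0x4C007 [P=1 RW=1 US=1 PS=0]
  ⇒ phys 0x4CE45  [4 reads]
#5 VA=0xE8243A086F1 (r,kernel):
  L0: frame=0x19 idx=29 entry=0x4F007 [P=1 RW=1 US=1 PS=0]
  L1: frame=0x4F idx=9 entry=0x50007 [P=1 RW=1 US=1 PS=0]
  L2: frame=0x50 idx=29 entry=0x53007 [P=1 RW=1 US=1 PS=0]
  L3: frame=0x53 idx=8 entry=0x55007 [P=1 RW=1 US=1 PS=0]
  ⇒ phys 0x556F1  [4 reads]
#6 VA=0xC8301410FC4 (r,kernel):
  L0: frame=0x19 idx=25 entry=0x58007 [P=1 RW=1 US=1 PS=0]
  L1: frame=0x58 idx=12 entry=0x5A007 [P=1 RW=1 US=1 PS=0]
  L2: frame=0x5A idx=10 entry=0x5C007 [P=1 RW=1 US=1 PS=0]
  L3: frame=0x5C idx=16 entry=0x5E007 [P=1 RW=1 US=1 PS=0]
  ⇒ phys 0x5EFC4  [4 reads]

Access #4 PA: 0x4CE45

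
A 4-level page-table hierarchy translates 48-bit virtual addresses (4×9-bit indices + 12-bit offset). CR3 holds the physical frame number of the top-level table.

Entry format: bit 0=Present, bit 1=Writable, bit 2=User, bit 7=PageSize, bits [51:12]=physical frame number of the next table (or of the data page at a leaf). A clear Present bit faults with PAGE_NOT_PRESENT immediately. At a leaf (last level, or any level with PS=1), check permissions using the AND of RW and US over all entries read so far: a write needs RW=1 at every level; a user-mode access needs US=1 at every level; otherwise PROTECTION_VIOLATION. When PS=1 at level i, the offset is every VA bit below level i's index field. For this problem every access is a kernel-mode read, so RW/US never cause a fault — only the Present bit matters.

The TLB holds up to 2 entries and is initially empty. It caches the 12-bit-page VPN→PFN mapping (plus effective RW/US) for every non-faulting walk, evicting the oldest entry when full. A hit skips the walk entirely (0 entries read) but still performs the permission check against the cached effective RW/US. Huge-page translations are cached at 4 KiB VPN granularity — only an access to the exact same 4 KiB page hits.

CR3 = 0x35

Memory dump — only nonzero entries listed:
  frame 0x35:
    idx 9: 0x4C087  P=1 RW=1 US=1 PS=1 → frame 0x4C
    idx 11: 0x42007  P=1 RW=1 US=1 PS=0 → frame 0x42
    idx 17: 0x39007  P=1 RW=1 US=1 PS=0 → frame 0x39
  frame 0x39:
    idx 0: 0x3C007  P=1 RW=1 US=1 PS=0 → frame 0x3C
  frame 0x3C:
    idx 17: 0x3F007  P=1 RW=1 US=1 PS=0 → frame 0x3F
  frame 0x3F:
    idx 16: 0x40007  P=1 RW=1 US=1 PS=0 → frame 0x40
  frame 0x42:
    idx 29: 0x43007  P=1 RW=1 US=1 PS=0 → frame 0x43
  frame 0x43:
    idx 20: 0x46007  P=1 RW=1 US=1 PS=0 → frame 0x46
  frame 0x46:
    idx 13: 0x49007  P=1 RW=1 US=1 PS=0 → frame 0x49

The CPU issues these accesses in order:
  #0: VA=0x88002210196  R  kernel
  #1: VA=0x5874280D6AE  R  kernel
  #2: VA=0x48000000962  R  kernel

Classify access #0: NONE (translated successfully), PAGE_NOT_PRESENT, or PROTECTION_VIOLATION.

Trace:
#0 VA=0x88002210196 (r,kernel):
  L0: frame=0x35 idx=17 entry=0x39007 [P=1 RW=1 US=1 PS=0]
  L1: frame=0x39 idx=0 entry=0x3C007 [P=1 RW=1 US=1 PS=0]
  L2: frame=0x3C idx=17 entry=0x3F007 [P=1 RW=1 US=1 PS=0]
  L3: frame=0x3F idx=16 entry=0x40007 [P=1 RW=1 US=1 PS=0]
  ✓ 0x40196  — 4 lookups
#1 VA=0x5874280D6AE (r,kernel):
  L0: frame=0x35 idx=11 entry=0x42007 [P=1 RW=1 US=1 PS=0]
  L1: frame=0x42 idx=29 entry=0x43007 [P=1 RW=1 US=1 PS=0]
  L2: frame=0x43 idx=20 entry=0x46007 [P=1 RW=1 US=1 PS=0]
  L3: frame=0x46 idx=13 entry=0x49007 [P=1 RW=1 US=1 PS=0]
  ✓ 0x496AE  — 4 lookups
#2 VA=0x48000000962 (r,kernel):
  L0: frame=0x35 idx=9 entry=0x4C087 [P=1 RW=1 US=1 PS=1]
  ✓ 0x4C962 (huge @L0)  — 1 lookups

Access #0 fault: NONE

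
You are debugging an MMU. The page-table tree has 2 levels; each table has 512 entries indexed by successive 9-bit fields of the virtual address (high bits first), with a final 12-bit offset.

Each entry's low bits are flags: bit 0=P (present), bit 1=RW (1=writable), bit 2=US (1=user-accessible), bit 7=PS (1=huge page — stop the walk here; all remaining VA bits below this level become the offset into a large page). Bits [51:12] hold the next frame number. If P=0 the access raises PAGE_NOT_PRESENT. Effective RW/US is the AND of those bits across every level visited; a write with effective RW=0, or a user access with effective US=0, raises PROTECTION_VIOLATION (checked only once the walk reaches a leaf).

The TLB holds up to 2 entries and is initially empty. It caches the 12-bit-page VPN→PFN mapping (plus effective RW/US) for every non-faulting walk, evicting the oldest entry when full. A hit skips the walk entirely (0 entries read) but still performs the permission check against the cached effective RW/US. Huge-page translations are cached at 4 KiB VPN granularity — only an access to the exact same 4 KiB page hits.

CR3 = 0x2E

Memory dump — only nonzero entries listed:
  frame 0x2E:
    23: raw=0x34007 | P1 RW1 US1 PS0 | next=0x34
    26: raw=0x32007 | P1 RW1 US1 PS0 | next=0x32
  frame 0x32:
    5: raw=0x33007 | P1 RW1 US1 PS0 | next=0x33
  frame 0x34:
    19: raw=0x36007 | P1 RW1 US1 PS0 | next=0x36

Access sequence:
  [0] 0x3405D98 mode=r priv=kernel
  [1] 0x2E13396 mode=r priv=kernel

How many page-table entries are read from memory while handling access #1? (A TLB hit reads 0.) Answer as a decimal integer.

Walk each access:
#0 VA=0x3405D98 (r,kernel):
  L0: frame=0x2E idx=26 entry=0x32007 [P=1 RW=1 US=1 PS=0]
  L1: frame=0x32 idx=5 entry=0x33007 [P=1 RW=1 US=1 PS=0]
  ⇒ phys 0x33D98  [2 reads]
#1 VA=0x2E13396 (r,kernel):
  L0: frame=0x2E idx=23 entry=0x34007 [P=1 RW=1 US=1 PS=0]
  L1: frame=0x34 idx=19 entry=0x36007 [P=1 RW=1 US=1 PS=0]
  ⇒ phys 0x36396  [2 reads]

Entries read for #1: 2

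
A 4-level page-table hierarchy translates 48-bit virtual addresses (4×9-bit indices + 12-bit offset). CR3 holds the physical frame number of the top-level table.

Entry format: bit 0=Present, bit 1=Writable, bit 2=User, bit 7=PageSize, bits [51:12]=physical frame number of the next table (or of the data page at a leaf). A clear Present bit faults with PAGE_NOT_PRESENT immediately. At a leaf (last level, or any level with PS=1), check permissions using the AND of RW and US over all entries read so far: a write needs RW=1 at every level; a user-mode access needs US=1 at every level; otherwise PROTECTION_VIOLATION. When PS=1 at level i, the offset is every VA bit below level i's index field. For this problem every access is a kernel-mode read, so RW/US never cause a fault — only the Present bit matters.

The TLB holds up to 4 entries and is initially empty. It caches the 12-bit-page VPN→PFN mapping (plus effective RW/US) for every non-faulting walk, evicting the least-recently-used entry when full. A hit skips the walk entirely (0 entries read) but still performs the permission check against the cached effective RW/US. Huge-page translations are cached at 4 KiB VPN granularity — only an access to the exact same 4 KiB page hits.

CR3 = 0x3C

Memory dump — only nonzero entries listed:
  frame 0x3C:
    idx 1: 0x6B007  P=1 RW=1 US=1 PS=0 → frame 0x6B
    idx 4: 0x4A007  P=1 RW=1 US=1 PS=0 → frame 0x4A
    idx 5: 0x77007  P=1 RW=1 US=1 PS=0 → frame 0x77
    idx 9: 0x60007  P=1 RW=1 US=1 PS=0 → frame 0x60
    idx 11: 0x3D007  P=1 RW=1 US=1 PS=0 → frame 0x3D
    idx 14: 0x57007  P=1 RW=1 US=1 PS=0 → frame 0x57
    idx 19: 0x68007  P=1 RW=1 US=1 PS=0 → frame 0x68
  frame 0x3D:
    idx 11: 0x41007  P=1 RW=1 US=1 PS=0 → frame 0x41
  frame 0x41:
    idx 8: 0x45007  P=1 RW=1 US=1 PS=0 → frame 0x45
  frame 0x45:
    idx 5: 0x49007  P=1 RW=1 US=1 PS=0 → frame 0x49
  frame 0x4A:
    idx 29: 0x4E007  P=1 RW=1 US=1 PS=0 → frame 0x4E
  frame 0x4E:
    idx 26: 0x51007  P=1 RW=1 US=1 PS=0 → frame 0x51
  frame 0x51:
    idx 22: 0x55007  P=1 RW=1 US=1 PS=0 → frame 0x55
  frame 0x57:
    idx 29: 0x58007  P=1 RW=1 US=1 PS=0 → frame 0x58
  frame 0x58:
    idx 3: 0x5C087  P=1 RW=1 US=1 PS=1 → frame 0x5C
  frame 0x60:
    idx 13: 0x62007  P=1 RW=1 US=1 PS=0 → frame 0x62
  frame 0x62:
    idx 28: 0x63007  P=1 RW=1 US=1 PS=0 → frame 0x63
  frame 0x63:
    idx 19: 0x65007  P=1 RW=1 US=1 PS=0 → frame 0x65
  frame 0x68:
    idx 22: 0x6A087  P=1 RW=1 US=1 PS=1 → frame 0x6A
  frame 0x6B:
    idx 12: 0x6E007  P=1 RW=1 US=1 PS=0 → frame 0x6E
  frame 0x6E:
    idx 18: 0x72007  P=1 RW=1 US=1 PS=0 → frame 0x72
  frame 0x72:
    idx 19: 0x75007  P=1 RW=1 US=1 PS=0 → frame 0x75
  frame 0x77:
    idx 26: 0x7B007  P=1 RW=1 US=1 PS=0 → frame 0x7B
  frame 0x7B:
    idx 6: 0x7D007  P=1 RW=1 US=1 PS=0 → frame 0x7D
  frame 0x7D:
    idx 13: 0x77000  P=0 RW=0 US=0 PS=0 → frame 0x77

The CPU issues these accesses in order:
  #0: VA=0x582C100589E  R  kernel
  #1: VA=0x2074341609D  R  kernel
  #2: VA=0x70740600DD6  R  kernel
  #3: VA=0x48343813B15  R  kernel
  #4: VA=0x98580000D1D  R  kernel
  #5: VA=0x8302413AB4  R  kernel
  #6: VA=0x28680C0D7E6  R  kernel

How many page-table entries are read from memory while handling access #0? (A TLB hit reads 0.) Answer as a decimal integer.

Trace:
#0 VA=0x582C100589E (r,kernel):
  [0] read 0x3C idx=11: raw=0x3D007 flags P=1 W=1 U=1 S=0
  [1] read 0x3D idx=11: raw=0x41007 flags P=1 W=1 U=1 S=0
  [2] read 0x41 idx=8: raw=0x45007 flags P=1 W=1 U=1 S=0
  [3] read 0x45 idx=5: raw=0x49007 flags P=1 W=1 U=1 S=0
  → PA=0x4989E  (4 entries read)
#1 VA=0x2074341609D (r,kernel):
  [0] read 0x3C idx=4: raw=0x4A007 flags P=1 W=1 U=1 S=0
  [1] read 0x4A idx=29: raw=0x4E007 flags P=1 W=1 U=1 S=0
  [2] read 0x4E idx=26: raw=0x51007 flags P=1 W=1 U=1 S=0
  [3] read 0x51 idx=22: raw=0x55007 flags P=1 W=1 U=1 S=0
  → PA=0x5509D  (4 entries read)
#2 VA=0x70740600DD6 (r,kernel):
  [0] read 0x3C idx=14: raw=0x57007 flags P=1 W=1 U=1 S=0
  [1] read 0x57 idx=29: raw=0x58007 flags P=1 W=1 U=1 S=0
  [2] read 0x58 idx=3: raw=0x5C087 flags P=1 W=1 U=1 S=1
  → PA=0x5CDD6 (huge @L2)  (3 entries read)
#3 VA=0x48343813B15 (r,kernel):
  [0] read 0x3C idx=9: raw=0x60007 flags P=1 W=1 U=1 S=0
  [1] read 0x60 idx=13: raw=0x62007 flags P=1 W=1 U=1 S=0
  [2] read 0x62 idx=28: raw=0x63007 flags P=1 W=1 U=1 S=0
  [3] read 0x63 idx=19: raw=0x65007 flags P=1 W=1 U=1 S=0
  → PA=0x65B15  (4 entries read)
#4 VA=0x98580000D1D (r,kernel):
  [0] read 0x3C idx=19: raw=0x68007 flags P=1 W=1 U=1 S=0
  [1] read 0x68 idx=22: raw=0x6A087 flags P=1 W=1 U=1 S=1
  → PA=0x6AD1D (huge @L1)  (2 entries read)
#5 VA=0x8302413AB4 (r,kernel):
  [0] read 0x3C idx=1: raw=0x6B007 flags P=1 W=1 U=1 S=0
  [1] read 0x6B idx=12: raw=0x6E007 flags P=1 W=1 U=1 S=0
  [2] read 0x6E idx=18: raw=0x72007 flags P=1 W=1 U=1 S=0
  [3] read 0x72 idx=19: raw=0x75007 flags P=1 W=1 U=1 S=0
  → PA=0x75AB4  (4 entries read)
#6 VA=0x28680C0D7E6 (r,kernel):
  [0] read 0x3C idx=5: raw=0x77007 flags P=1 W=1 U=1 S=0
  [1] read 0x77 idx=26: raw=0x7B007 flags P=1 W=1 U=1 S=0
  [2] read 0x7B idx=6: raw=0x7D007 flags P=1 W=1 U=1 S=0
  [3] read 0x7D idx=13: raw=0x77000 flags P=0 W=0 U=0 S=0
  ⇒ fault: PAGE_NOT_PRESENT  — 4 lookups

Entries read for #0: 4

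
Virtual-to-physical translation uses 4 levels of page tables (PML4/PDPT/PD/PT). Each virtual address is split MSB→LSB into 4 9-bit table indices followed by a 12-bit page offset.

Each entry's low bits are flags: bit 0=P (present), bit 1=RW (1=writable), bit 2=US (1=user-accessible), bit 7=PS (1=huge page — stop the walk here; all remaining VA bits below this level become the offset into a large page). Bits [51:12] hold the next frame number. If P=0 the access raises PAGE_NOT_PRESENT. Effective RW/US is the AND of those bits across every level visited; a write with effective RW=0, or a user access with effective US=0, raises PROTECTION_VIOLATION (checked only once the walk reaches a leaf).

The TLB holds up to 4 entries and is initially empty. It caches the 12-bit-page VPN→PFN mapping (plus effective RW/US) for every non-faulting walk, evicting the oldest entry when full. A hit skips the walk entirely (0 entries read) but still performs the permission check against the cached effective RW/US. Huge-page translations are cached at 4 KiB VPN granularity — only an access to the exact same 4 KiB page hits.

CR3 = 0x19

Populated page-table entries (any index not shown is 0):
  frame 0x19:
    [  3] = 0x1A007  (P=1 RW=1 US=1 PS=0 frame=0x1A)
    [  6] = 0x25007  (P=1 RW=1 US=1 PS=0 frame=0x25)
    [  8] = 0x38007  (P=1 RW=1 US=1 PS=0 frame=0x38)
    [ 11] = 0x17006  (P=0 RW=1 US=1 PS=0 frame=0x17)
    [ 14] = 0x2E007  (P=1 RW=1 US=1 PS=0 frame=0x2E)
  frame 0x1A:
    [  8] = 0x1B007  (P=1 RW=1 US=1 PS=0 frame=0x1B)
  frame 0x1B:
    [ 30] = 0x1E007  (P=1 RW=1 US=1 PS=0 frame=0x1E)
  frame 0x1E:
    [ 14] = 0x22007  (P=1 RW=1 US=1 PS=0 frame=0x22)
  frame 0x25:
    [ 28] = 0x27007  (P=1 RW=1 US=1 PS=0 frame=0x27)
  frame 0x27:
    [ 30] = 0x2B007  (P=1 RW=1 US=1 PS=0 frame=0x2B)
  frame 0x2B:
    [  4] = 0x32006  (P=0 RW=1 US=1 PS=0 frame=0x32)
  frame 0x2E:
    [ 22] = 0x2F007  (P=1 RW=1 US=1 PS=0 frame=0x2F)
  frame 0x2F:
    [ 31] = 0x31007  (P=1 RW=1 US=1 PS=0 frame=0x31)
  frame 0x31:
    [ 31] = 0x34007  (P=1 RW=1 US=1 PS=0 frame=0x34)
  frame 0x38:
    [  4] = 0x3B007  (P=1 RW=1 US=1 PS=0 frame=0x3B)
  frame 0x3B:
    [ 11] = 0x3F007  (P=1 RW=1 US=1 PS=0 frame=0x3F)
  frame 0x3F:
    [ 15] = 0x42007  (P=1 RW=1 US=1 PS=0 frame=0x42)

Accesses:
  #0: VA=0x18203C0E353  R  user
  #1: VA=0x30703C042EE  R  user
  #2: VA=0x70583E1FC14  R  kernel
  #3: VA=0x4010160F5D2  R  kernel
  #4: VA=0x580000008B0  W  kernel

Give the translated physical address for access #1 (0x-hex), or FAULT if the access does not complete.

Trace:
#0 VA=0x18203C0E353 (r,user):
  L0: frame=0x19 idx=3 entry=0x1A007 [P=1 RW=1 US=1 PS=0]
  L1: frame=0x1A idx=8 entry=0x1B007 [P=1 RW=1 US=1 PS=0]
  L2: frame=0x1B idx=30 entry=0x1E007 [P=1 RW=1 US=1 PS=0]
  L3: frame=0x1E idx=14 entry=0x22007 [P=1 RW=1 US=1 PS=0]
  ✓ 0x22353  — 4 lookups
#1 VA=0x30703C042EE (r,user):
  L0: frame=0x19 idx=6 entry=0x25007 [P=1 RW=1 US=1 PS=0]
  L1: frame=0x25 idx=28 entry=0x27007 [P=1 RW=1 US=1 PS=0]
  L2: frame=0x27 idx=30 entry=0x2B007 [P=1 RW=1 US=1 PS=0]
  L3: frame=0x2B idx=4 entry=0x32006 [P=0 RW=1 US=1 PS=0]
  ✗ PAGE_NOT_PRESENT  [4 reads]
#2 VA=0x70583E1FC14 (r,kernel):
  L0: frame=0x19 idx=14 entry=0x2E007 [P=1 RW=1 US=1 PS=0]
  L1: frame=0x2E idx=22 entry=0x2F007 [P=1 RW=1 US=1 PS=0]
  L2: frame=0x2F idx=31 entry=0x31007 [P=1 RW=1 US=1 PS=0]
  L3: frame=0x31 idx=31 entry=0x34007 [P=1 RW=1 US=1 PS=0]
  ✓ 0x34C14  — 4 lookups
#3 VA=0x4010160F5D2 (r,kernel):
  L0: frame=0x19 idx=8 entry=0x38007 [P=1 RW=1 US=1 PS=0]
  L1: frame=0x38 idx=4 entry=0x3B007 [P=1 RW=1 US=1 PS=0]
  L2: frame=0x3B idx=11 entry=0x3F007 [P=1 RW=1 US=1 PS=0]
  L3: frame=0x3F idx=15 entry=0x42007 [P=1 RW=1 US=1 PS=0]
  ✓ 0x425D2  — 4 lookups
#4 VA=0x580000008B0 (w,kernel):
  L0: frame=0x19 idx=11 entry=0x17006 [P=0 RW=1 US=1 PS=0]
  ✗ PAGE_NOT_PRESENT  [1 reads]

Access #1 PA: FAULT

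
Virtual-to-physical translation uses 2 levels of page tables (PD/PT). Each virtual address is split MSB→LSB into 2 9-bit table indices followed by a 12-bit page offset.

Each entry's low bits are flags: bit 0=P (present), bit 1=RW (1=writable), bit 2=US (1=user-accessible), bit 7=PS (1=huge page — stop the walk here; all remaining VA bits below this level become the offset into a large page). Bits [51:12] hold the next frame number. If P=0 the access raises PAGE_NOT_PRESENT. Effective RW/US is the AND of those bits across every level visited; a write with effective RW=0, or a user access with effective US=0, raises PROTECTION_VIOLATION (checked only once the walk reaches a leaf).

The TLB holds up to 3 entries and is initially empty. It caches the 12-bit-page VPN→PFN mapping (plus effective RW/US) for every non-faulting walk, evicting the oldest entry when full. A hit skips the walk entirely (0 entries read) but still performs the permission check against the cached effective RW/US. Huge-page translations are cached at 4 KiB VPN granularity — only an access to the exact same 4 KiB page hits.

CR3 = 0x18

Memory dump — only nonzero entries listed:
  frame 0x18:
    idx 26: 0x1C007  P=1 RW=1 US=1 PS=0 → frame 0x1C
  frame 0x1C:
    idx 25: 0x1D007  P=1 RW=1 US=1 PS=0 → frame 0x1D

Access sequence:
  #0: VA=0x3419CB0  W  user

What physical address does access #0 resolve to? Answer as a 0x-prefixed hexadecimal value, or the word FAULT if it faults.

Trace:
#0 VA=0x3419CB0 (w,user):
  L0: frame=0x18 idx=26 entry=0x1C007 [P=1 RW=1 US=1 PS=0]
  L1: frame=0x1C idx=25 entry=0x1D007 [P=1 RW=1 US=1 PS=0]
  ⇒ phys 0x1DCB0  [2 reads]

Access #0 PA: 0x1DCB0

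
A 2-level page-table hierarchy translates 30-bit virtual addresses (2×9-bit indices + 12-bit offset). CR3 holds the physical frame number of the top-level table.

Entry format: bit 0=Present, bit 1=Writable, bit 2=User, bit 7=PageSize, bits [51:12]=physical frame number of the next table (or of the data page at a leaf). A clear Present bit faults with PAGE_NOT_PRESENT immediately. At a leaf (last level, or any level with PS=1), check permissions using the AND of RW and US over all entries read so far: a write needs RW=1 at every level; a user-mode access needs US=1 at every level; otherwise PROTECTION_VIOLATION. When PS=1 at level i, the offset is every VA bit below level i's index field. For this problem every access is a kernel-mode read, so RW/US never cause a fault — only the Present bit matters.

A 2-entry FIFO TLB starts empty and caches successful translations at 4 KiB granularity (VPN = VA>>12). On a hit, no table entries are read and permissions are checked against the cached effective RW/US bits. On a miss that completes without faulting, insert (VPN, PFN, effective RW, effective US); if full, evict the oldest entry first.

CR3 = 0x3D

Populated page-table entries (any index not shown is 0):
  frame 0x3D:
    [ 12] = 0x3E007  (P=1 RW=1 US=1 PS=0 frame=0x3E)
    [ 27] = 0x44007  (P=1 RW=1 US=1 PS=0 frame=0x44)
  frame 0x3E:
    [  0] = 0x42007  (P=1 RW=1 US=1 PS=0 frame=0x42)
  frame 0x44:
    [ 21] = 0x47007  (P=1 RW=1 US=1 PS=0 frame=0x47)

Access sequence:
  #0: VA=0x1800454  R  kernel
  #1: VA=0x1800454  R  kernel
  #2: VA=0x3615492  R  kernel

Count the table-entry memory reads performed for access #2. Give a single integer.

Trace:
#0 VA=0x1800454 (r,kernel):
  lvl0: tbl 0x3D, slot 12 ⇒ 0x3E007 (P1/RW1/US1/PS0)
  lvl1: tbl 0x3E, slot 0 ⇒ 0x42007 (P1/RW1/US1/PS0)
  → PA=0x42454  (2 entries read)
#1 VA=0x1800454 (r,kernel):
  TLB hit vpn=0x1800 → PA=0x42454
#2 VA=0x3615492 (r,kernel):
  lvl0: tbl 0x3D, slot 27 ⇒ 0x44007 (P1/RW1/US1/PS0)
  lvl1: tbl 0x44, slot 21 ⇒ 0x47007 (P1/RW1/US1/PS0)
  → PA=0x47492  (2 entries read)

Entries read for #2: 2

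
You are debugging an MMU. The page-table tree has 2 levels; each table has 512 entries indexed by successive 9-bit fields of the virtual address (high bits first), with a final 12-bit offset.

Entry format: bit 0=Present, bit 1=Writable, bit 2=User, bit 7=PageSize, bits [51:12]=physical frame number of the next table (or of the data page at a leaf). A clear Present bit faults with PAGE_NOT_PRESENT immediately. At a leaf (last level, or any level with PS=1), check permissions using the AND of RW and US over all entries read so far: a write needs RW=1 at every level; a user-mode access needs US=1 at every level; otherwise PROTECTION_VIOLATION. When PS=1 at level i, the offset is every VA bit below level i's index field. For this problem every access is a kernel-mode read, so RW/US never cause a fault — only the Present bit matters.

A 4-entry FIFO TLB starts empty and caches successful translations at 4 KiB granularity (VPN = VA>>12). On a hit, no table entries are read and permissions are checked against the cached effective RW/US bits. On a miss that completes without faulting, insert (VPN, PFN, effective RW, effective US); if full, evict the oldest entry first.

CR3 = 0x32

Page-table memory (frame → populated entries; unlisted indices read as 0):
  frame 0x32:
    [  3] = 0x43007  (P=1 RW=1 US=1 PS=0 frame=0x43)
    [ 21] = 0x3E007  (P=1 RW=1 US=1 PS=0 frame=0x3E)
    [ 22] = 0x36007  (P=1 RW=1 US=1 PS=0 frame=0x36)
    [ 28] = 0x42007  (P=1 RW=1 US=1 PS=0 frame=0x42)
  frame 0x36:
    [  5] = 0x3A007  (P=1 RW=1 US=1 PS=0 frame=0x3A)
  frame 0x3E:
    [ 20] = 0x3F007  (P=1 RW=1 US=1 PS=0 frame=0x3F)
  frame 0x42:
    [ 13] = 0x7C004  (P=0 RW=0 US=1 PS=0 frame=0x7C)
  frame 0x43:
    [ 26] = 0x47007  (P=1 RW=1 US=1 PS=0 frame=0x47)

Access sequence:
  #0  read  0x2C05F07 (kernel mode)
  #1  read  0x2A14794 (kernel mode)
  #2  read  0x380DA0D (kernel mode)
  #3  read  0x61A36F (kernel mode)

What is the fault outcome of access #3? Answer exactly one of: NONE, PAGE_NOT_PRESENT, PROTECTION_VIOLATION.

Per-access translation:
#0 VA=0x2C05F07 (r,kernel):
  [0] read 0x32 idx=22: raw=0x36007 flags P=1 W=1 U=1 S=0
  [1] read 0x36 idx=5: raw=0x3A007 flags P=1 W=1 U=1 S=0
  → PA=0x3AF07  (2 entries read)
#1 VA=0x2A14794 (r,kernel):
  [0] read 0x32 idx=21: raw=0x3E007 flags P=1 W=1 U=1 S=0
  [1] read 0x3E idx=20: raw=0x3F007 flags P=1 W=1 U=1 S=0
  → PA=0x3F794  (2 entries read)
#2 VA=0x380DA0D (r,kernel):
  [0] read 0x32 idx=28: raw=0x42007 flags P=1 W=1 U=1 S=0
  [1] read 0x42 idx=13: raw=0x7C004 flags P=0 W=0 U=1 S=0
  ⇒ fault: PAGE_NOT_PRESENT  — 2 lookups
#3 VA=0x61A36F (r,kernel):
  [0] read 0x32 idx=3: raw=0x43007 flags P=1 W=1 U=1 S=0
  [1] read 0x43 idx=26: raw=0x47007 flags P=1 W=1 U=1 S=0
  → PA=0x4736F  (2 entries read)

Access #3 fault: NONE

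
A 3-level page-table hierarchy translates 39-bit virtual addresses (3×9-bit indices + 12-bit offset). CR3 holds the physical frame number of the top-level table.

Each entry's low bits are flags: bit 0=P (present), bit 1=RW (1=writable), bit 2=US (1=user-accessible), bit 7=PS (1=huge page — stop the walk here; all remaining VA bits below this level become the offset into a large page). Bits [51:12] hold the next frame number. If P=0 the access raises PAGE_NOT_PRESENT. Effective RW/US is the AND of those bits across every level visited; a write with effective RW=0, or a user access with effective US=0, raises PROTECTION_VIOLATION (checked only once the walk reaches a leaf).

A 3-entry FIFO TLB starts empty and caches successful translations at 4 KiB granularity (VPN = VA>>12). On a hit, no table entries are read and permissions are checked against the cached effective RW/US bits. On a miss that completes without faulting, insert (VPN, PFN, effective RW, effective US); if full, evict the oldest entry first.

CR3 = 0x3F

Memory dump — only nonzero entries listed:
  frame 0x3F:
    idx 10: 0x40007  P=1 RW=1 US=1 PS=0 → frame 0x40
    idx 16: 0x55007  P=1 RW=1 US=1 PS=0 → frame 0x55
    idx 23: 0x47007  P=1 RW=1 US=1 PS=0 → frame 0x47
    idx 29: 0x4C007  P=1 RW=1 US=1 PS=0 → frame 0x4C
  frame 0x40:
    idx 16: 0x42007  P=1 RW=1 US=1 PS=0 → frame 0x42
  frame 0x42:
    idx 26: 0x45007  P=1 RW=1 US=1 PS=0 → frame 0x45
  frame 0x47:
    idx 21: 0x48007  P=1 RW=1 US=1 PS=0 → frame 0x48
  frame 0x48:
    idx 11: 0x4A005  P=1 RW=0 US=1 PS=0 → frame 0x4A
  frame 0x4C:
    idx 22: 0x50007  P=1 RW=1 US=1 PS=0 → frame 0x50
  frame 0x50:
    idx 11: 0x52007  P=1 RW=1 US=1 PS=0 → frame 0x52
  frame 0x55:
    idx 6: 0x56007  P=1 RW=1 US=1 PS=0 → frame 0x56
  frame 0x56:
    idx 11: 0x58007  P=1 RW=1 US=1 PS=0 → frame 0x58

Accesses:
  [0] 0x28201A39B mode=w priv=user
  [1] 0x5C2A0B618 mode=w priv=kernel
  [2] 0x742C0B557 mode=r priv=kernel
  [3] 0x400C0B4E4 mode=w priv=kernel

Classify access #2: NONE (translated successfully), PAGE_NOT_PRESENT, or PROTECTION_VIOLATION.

Walk each access:
#0 VA=0x28201A39B (w,user):
  L0: frame=0x3F idx=10 entry=0x40007 [P=1 RW=1 US=1 PS=0]
  L1: frame=0x40 idx=16 entry=0x42007 [P=1 RW=1 US=1 PS=0]
  L2: frame=0x42 idx=26 entry=0x45007 [P=1 RW=1 US=1 PS=0]
  → PA=0x4539B  (3 entries read)
#1 VA=0x5C2A0B618 (w,kernel):
  L0: frame=0x3F idx=23 entry=0x47007 [P=1 RW=1 US=1 PS=0]
  L1: frame=0x47 idx=21 entry=0x48007 [P=1 RW=1 US=1 PS=0]
  L2: frame=0x48 idx=11 entry=0x4A005 [P=1 RW=0 US=1 PS=0]
  ✗ PROTECTION_VIOLATION  [3 reads]
#2 VA=0x742C0B557 (r,kernel):
  L0: frame=0x3F idx=29 entry=0x4C007 [P=1 RW=1 US=1 PS=0]
  L1: frame=0x4C idx=22 entry=0x50007 [P=1 RW=1 US=1 PS=0]
  L2: frame=0x50 idx=11 entry=0x52007 [P=1 RW=1 US=1 PS=0]
  → PA=0x52557  (3 entries read)
#3 VA=0x400C0B4E4 (w,kernel):
  L0: frame=0x3F idx=16 entry=0x55007 [P=1 RW=1 US=1 PS=0]
  L1: frame=0x55 idx=6 entry=0x56007 [P=1 RW=1 US=1 PS=0]
  L2: frame=0x56 idx=11 entry=0x58007 [P=1 RW=1 US=1 PS=0]
  → PA=0x584E4  (3 entries read)

Access #2 fault: NONE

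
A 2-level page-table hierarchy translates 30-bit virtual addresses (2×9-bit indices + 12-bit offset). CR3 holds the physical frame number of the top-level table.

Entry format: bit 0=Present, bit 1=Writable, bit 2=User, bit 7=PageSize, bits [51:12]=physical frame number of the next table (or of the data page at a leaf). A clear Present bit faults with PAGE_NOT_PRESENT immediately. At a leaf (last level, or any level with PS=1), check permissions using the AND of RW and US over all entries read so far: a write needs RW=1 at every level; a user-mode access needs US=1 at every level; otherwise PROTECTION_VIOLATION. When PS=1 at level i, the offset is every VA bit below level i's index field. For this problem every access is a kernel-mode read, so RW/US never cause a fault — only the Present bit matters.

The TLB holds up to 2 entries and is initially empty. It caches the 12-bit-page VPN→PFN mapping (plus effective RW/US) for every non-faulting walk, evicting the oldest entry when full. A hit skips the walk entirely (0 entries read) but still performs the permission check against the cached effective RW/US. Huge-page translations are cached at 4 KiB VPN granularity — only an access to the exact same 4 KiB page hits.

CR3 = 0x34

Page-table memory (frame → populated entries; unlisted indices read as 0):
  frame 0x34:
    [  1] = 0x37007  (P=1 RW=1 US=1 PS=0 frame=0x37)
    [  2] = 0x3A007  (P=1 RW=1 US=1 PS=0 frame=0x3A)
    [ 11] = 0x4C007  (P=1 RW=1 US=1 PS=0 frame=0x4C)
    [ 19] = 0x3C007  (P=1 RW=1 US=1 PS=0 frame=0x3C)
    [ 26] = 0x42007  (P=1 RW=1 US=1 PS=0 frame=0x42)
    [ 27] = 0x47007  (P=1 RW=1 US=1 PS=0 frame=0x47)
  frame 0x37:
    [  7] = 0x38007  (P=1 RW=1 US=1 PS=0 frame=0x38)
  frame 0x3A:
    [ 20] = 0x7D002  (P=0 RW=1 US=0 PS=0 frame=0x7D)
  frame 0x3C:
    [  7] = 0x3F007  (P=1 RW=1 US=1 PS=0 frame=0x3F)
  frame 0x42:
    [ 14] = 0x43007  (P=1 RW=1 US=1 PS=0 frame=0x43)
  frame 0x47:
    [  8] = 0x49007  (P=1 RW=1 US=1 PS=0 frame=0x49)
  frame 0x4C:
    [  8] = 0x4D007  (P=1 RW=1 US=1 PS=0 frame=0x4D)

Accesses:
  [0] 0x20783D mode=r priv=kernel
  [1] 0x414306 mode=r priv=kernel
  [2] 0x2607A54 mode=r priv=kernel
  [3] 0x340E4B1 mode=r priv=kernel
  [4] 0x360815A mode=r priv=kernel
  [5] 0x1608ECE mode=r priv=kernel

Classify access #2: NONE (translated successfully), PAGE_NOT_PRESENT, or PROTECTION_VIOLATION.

Walk each access:
#0 VA=0x20783D (r,kernel):
  lvl0: tbl 0x34, slot 1 ⇒ 0x37007 (P1/RW1/US1/PS0)
  lvl1: tbl 0x37, slot 7 ⇒ 0x38007 (P1/RW1/US1/PS0)
  ✓ 0x3883D  — 2 lookups
#1 VA=0x414306 (r,kernel):
  lvl0: tbl 0x34, slot 2 ⇒ 0x3A007 (P1/RW1/US1/PS0)
  lvl1: tbl 0x3A, slot 20 ⇒ 0x7D002 (P0/RW1/US0/PS0)
  → PAGE_NOT_PRESENT  (2 entries read)
#2 VA=0x2607A54 (r,kernel):
  lvl0: tbl 0x34, slot 19 ⇒ 0x3C007 (P1/RW1/US1/PS0)
  lvl1: tbl 0x3C, slot 7 ⇒ 0x3F007 (P1/RW1/US1/PS0)
  ✓ 0x3FA54  — 2 lookups
#3 VA=0x340E4B1 (r,kernel):
  lvl0: tbl 0x34, slot 26 ⇒ 0x42007 (P1/RW1/US1/PS0)
  lvl1: tbl 0x42, slot 14 ⇒ 0x43007 (P1/RW1/US1/PS0)
  ✓ 0x434B1  — 2 lookups
#4 VA=0x360815A (r,kernel):
  lvl0: tbl 0x34, slot 27 ⇒ 0x47007 (P1/RW1/US1/PS0)
  lvl1: tbl 0x47, slot 8 ⇒ 0x49007 (P1/RW1/US1/PS0)
  ✓ 0x4915A  — 2 lookups
#5 VA=0x1608ECE (r,kernel):
  lvl0: tbl 0x34, slot 11 ⇒ 0x4C007 (P1/RW1/US1/PS0)
  lvl1: tbl 0x4C, slot 8 ⇒ 0x4D007 (P1/RW1/US1/PS0)
  ✓ 0x4DECE  — 2 lookups

Access #2 fault: NONE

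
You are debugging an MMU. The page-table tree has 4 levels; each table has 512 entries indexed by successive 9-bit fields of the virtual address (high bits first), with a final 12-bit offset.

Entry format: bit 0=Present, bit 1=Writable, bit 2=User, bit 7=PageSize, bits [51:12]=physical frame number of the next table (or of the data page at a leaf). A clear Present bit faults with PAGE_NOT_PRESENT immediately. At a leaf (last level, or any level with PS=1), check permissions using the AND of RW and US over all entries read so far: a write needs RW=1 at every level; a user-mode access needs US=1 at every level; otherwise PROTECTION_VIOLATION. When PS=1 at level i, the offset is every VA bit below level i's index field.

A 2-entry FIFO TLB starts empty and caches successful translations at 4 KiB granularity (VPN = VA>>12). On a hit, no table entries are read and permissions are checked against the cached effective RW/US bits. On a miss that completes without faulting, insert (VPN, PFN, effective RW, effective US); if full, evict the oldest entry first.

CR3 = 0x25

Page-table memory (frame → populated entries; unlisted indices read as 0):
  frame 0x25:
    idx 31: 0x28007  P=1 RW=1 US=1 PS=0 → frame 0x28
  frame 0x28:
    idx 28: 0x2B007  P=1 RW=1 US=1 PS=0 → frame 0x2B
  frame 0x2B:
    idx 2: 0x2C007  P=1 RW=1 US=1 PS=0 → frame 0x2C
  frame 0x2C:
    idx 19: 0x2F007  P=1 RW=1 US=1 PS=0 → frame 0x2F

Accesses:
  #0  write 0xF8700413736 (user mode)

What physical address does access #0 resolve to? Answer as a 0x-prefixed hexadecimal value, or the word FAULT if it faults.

Walk each access:
#0 VA=0xF8700413736 (w,user):
  L0: frame=0x25 idx=31 entry=0x28007 [P=1 RW=1 US=1 PS=0]
  L1: frame=0x28 idx=28 entry=0x2B007 [P=1 RW=1 US=1 PS=0]
  L2: frame=0x2B idx=2 entry=0x2C007 [P=1 RW=1 US=1 PS=0]
  L3: frame=0x2C idx=19 entry=0x2F007 [P=1 RW=1 US=1 PS=0]
  → PA=0x2F736  (4 entries read)

Access #0 PA: 0x2F736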